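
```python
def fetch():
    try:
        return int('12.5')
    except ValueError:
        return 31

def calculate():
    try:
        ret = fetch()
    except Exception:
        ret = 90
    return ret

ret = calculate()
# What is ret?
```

Step-by-step execution trace:
1. `calculate()` calls `fetch()`.
2. In fetch: `int('12.5')` raises ValueError; `except ValueError` catches it → returns 31.
3. In calculate: `ret = fetch()` → ret = 31. No exception reaches calculate.
4. `except Exception` is skipped; calculate returns 31.
5. ret = 31.
Result: 31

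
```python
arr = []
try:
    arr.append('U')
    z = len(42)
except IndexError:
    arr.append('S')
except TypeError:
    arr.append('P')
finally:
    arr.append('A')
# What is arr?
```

Step-by-step execution trace:
1. try: `arr.append('U')` → arr = ['U'].
2. `z = len(42)` raises TypeError.
3. `except IndexError` does not match TypeError; skipped.
4. `except TypeError` matches → `arr.append('P')` → arr = ['U', 'P'].
5. finally always runs: `arr.append('A')` → arr = ['U', 'P', 'A'].
Result: ['U', 'P', 'A']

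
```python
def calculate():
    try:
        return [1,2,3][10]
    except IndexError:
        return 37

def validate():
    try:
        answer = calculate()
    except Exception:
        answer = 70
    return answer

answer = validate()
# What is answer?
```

Step-by-step execution trace:
1. `validate()` calls `calculate()`.
2. In calculate: `[1,2,3][10]` raises IndexError; `except IndexError` catches it → returns 37.
3. In validate: `answer = calculate()` → answer = 37. No exception reaches validate.
4. `except Exception` is skipped; validate returns 37.
5. answer = 37.
Result: 37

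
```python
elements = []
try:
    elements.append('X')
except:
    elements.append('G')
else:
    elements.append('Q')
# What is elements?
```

Step-by-step execution trace:
1. try: `elements.append('X')` → elements = ['X']. No exception raised.
2. `except` is skipped.
3. `else` runs (try completed without exception): `elements.append('Q')` → elements = ['X', 'Q'].
Result: ['X', 'Q']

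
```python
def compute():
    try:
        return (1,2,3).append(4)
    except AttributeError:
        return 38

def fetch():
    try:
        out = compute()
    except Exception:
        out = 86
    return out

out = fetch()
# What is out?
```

Step-by-step execution trace:
1. `fetch()` calls `compute()`.
2. In compute: `(1,2,3).append(4)` raises AttributeError; `except AttributeError` catches it → returns 38.
3. In fetch: `out = compute()` → out = 38. No exception reaches fetch.
4. `except Exception` is skipped; fetch returns 38.
5. out = 38.
Result: 38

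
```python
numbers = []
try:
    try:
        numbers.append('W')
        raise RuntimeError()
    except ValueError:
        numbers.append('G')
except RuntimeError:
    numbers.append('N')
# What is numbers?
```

Step-by-step execution trace:
1. Inner try: `numbers.append('W')` → numbers = ['W'].
2. `raise RuntimeError()` raises RuntimeError.
3. Inner `except ValueError` does not match RuntimeError; exception propagates to outer try.
4. Outer `except RuntimeError` matches → `numbers.append('N')` → numbers = ['W', 'N'].
Result: ['W', 'N']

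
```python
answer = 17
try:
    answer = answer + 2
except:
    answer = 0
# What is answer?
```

Step-by-step execution trace:
1. answer starts at 17.
2. try: `answer = answer + 2` → answer = 19. No exception raised.
3. `except` is skipped.
Result: 19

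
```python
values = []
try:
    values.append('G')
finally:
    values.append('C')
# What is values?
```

Step-by-step execution trace:
1. try: `values.append('G')` → values = ['G'].
2. The try body completes without raising.
3. finally always runs: `values.append('C')` → values = ['G', 'C'].
Result: ['G', 'C']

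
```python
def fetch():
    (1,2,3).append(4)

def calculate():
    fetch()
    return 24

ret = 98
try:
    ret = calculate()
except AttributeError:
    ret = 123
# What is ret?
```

Step-by-step execution trace:
1. ret starts at 98.
2. try: `calculate()` calls `fetch()`.
3. `fetch()` evaluates `(1,2,3).append(4)`, which raises AttributeError; it propagates through calculate (uncaught).
4. `return 24` in calculate is not reached; the assignment to ret does not complete.
5. `except AttributeError` matches → ret = 123.
Result: 123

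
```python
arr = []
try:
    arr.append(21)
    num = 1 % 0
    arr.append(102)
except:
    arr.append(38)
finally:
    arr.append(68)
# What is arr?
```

Step-by-step execution trace:
1. try: `arr.append(21)` → arr = [21].
2. `num = 1 % 0` raises ZeroDivisionError; `arr.append(102)` is not reached.
3. bare `except` matches → `arr.append(38)` → arr = [21, 38].
4. finally always runs: `arr.append(68)` → arr = [21, 38, 68].
Result: [21, 38, 68]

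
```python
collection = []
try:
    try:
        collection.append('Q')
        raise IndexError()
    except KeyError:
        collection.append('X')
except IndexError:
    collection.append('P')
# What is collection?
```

Step-by-step execution trace:
1. Inner try: `collection.append('Q')` → collection = ['Q'].
2. `raise IndexError()` raises IndexError.
3. Inner `except KeyError` does not match IndexError; exception propagates to outer try.
4. Outer `except IndexError` matches → `collection.append('P')` → collection = ['Q', 'P'].
Result: ['Q', 'P']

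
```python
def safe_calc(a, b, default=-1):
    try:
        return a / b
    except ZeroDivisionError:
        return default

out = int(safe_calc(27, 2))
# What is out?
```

Step-by-step execution trace:
1. `safe_calc(27, 2)` enters try: `return 27 / 2` → returns 13.5. No exception raised.
2. `except ZeroDivisionError` is skipped.
3. `int(13.5)` → 13 → out = 13.
Result: 13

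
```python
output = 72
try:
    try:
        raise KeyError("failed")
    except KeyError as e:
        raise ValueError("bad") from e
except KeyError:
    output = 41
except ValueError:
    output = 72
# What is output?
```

Step-by-step execution trace:
1. Inner try raises KeyError; inner `except KeyError as e` catches it.
2. `raise ValueError(...) from e` raises ValueError (KeyError is attached as __cause__, but only ValueError is active).
3. Outer `except KeyError` does not match ValueError; skipped.
4. Outer `except ValueError` matches → output = 72.
Result: 72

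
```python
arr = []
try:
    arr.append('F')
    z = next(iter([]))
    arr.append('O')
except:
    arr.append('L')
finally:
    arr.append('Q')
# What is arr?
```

Step-by-step execution trace:
1. try: `arr.append('F')` → arr = ['F'].
2. `z = next(iter([]))` raises StopIteration; `arr.append('O')` is not reached.
3. bare `except` matches → `arr.append('L')` → arr = ['F', 'L'].
4. finally always runs: `arr.append('Q')` → arr = ['F', 'L', 'Q'].
Result: ['F', 'L', 'Q']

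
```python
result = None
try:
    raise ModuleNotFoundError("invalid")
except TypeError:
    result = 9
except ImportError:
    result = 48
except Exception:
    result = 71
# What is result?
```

Step-by-step execution trace:
1. `raise ModuleNotFoundError(...)` raises ModuleNotFoundError.
2. `except TypeError` does not match (ModuleNotFoundError is not a subclass of TypeError); skipped.
3. `except ImportError` matches (ModuleNotFoundError is a subclass of ImportError) → result = 48.
4. `except Exception` is not reached.
Result: 48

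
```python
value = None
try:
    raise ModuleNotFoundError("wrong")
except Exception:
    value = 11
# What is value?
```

Step-by-step execution trace:
1. `raise ModuleNotFoundError(...)` raises ModuleNotFoundError.
2. `except Exception` matches (ModuleNotFoundError is a subclass of Exception) → value = 11.
Result: 11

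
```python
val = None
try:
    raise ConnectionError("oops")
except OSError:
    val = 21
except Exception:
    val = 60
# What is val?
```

Step-by-step execution trace:
1. `raise ConnectionError(...)` raises ConnectionError.
2. `except OSError` matches (ConnectionError is a subclass of OSError) → val = 21.
3. `except Exception` is not reached.
Result: 21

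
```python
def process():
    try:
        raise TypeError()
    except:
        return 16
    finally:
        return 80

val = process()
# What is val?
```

Step-by-step execution trace:
1. `process()` enters try: `raise TypeError()` raises TypeError.
2. bare `except` matches → `return 16` sets pending return value 16.
3. Before returning, `finally: return 80` runs and overrides the pending return.
4. process() returns 80 → val = 80.
Result: 80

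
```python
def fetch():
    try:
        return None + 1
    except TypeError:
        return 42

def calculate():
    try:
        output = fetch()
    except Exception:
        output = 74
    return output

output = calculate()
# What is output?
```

Step-by-step execution trace:
1. `calculate()` calls `fetch()`.
2. In fetch: `None + 1` raises TypeError; `except TypeError` catches it → returns 42.
3. In calculate: `output = fetch()` → output = 42. No exception reaches calculate.
4. `except Exception` is skipped; calculate returns 42.
5. output = 42.
Result: 42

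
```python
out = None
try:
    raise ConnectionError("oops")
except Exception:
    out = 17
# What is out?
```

Step-by-step execution trace:
1. `raise ConnectionError(...)` raises ConnectionError.
2. `except Exception` matches (ConnectionError is a subclass of Exception) → out = 17.
Result: 17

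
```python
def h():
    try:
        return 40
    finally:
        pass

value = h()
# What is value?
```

Step-by-step execution trace:
1. `h()` enters try: `return 40` sets pending return value 40.
2. Before returning, `finally: pass` runs (no effect).
3. h() returns 40 → value = 40.
Result: 40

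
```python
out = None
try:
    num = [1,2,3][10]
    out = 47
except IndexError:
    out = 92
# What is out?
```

Step-by-step execution trace:
1. `num = [1,2,3][10]` raises IndexError.
2. `out = 47` is not reached.
3. `except IndexError` matches → out = 92.
Result: 92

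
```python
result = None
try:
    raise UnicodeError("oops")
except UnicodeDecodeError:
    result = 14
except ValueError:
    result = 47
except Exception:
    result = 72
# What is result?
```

Step-by-step execution trace:
1. `raise UnicodeError(...)` raises UnicodeError.
2. `except UnicodeDecodeError` does not match (UnicodeError is not a subclass of UnicodeDecodeError); skipped.
3. `except ValueError` matches (UnicodeError is a subclass of ValueError) → result = 47.
4. `except Exception` is not reached.
Result: 47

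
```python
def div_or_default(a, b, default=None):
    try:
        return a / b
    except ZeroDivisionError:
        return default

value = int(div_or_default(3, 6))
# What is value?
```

Step-by-step execution trace:
1. `div_or_default(3, 6)` enters try: `return 3 / 6` → returns 0.5. No exception raised.
2. `except ZeroDivisionError` is skipped.
3. `int(0.5)` → 0 → value = 0.
Result: 0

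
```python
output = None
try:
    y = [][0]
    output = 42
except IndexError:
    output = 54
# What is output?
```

Step-by-step execution trace:
1. `y = [][0]` raises IndexError.
2. `output = 42` is not reached.
3. `except IndexError` matches → output = 54.
Result: 54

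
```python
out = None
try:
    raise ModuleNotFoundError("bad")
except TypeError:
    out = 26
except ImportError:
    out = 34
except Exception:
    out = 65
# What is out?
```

Step-by-step execution trace:
1. `raise ModuleNotFoundError(...)` raises ModuleNotFoundError.
2. `except TypeError` does not match (ModuleNotFoundError is not a subclass of TypeError); skipped.
3. `except ImportError` matches (ModuleNotFoundError is a subclass of ImportError) → out = 34.
4. `except Exception` is not reached.
Result: 34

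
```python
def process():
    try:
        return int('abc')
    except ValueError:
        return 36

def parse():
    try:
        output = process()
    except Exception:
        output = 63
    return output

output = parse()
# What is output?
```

Step-by-step execution trace:
1. `parse()` calls `process()`.
2. In process: `int('abc')` raises ValueError; `except ValueError` catches it → returns 36.
3. In parse: `output = process()` → output = 36. No exception reaches parse.
4. `except Exception` is skipped; parse returns 36.
5. output = 36.
Result: 36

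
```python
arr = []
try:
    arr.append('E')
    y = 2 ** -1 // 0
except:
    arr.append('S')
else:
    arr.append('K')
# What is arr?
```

Step-by-step execution trace:
1. try: `arr.append('E')` → arr = ['E'].
2. `y = 2 ** -1 // 0` raises ZeroDivisionError.
3. bare `except` matches → `arr.append('S')` → arr = ['E', 'S'].
4. `else` is skipped (an exception was raised).
Result: ['E', 'S']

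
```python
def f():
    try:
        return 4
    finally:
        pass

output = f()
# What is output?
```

Step-by-step execution trace:
1. `f()` enters try: `return 4` sets pending return value 4.
2. Before returning, `finally: pass` runs (no effect).
3. f() returns 4 → output = 4.
Result: 4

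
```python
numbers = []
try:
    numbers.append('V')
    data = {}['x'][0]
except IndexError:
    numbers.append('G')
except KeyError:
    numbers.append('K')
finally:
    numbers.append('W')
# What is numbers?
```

Step-by-step execution trace:
1. try: `numbers.append('V')` → numbers = ['V'].
2. `data = {}['x'][0]` raises KeyError.
3. `except IndexError` does not match KeyError; skipped.
4. `except KeyError` matches → `numbers.append('K')` → numbers = ['V', 'K'].
5. finally always runs: `numbers.append('W')` → numbers = ['V', 'K', 'W'].
Result: ['V', 'K', 'W']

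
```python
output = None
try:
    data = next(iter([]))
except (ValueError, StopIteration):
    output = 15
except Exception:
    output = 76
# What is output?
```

Step-by-step execution trace:
1. `data = next(iter([]))` raises StopIteration.
2. `except (ValueError, StopIteration)` matches (StopIteration is in the tuple) → output = 15.
3. `except Exception` is not reached.
Result: 15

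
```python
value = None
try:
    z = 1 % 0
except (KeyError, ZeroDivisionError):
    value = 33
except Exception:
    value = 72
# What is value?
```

Step-by-step execution trace:
1. `z = 1 % 0` raises ZeroDivisionError.
2. `except (KeyError, ZeroDivisionError)` matches (ZeroDivisionError is in the tuple) → value = 33.
3. `except Exception` is not reached.
Result: 33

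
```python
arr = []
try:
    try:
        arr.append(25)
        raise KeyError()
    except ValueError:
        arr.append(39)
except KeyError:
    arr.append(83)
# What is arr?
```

Step-by-step execution trace:
1. Inner try: `arr.append(25)` → arr = [25].
2. `raise KeyError()` raises KeyError.
3. Inner `except ValueError` does not match KeyError; exception propagates to outer try.
4. Outer `except KeyError` matches → `arr.append(83)` → arr = [25, 83].
Result: [25, 83]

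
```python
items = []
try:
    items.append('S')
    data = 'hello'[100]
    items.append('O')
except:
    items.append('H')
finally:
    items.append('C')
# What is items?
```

Step-by-step execution trace:
1. try: `items.append('S')` → items = ['S'].
2. `data = 'hello'[100]` raises IndexError; `items.append('O')` is not reached.
3. bare `except` matches → `items.append('H')` → items = ['S', 'H'].
4. finally always runs: `items.append('C')` → items = ['S', 'H', 'C'].
Result: ['S', 'H', 'C']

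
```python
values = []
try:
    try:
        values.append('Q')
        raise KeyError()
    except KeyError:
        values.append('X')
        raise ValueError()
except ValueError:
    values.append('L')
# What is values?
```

Step-by-step execution trace:
1. Inner try: `values.append('Q')` → values = ['Q'].
2. `raise KeyError()` raises KeyError.
3. Inner `except KeyError` matches → `values.append('X')` → values = ['Q', 'X'].
4. `raise ValueError()` raises ValueError; propagates to outer try.
5. Outer `except ValueError` matches → `values.append('L')` → values = ['Q', 'X', 'L'].
Result: ['Q', 'X', 'L']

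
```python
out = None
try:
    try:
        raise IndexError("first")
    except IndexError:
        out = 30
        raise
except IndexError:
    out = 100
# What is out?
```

Step-by-step execution trace:
1. Inner try: `raise IndexError("first")` raises IndexError.
2. Inner `except IndexError` matches → out = 30.
3. bare `raise` re-raises the same IndexError.
4. Outer `except IndexError` matches → out = 100.
Result: 100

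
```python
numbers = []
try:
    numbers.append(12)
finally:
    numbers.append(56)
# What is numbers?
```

Step-by-step execution trace:
1. try: `numbers.append(12)` → numbers = [12].
2. The try body completes without raising.
3. finally always runs: `numbers.append(56)` → numbers = [12, 56].
Result: [12, 56]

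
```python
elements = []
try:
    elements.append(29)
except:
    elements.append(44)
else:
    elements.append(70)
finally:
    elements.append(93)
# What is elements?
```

Step-by-step execution trace:
1. try: `elements.append(29)` → elements = [29]. No exception raised.
2. `except` is skipped.
3. `else` runs: `elements.append(70)` → elements = [29, 70].
4. `finally` always runs: `elements.append(93)` → elements = [29, 70, 93].
Result: [29, 70, 93]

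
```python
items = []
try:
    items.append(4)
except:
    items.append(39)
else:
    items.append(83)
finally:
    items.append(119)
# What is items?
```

Step-by-step execution trace:
1. try: `items.append(4)` → items = [4]. No exception raised.
2. `except` is skipped.
3. `else` runs: `items.append(83)` → items = [4, 83].
4. `finally` always runs: `items.append(119)` → items = [4, 83, 119].
Result: [4, 83, 119]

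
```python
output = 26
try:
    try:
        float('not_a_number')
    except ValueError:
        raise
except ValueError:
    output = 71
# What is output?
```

Step-by-step execution trace:
1. Inner try: `float('not_a_number')` raises ValueError.
2. Inner `except ValueError` matches; bare `raise` re-raises the same ValueError.
3. Outer `except ValueError` matches → output = 71.
Result: 71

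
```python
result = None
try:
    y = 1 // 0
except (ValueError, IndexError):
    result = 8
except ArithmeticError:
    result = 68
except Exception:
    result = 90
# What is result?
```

Step-by-step execution trace:
1. `y = 1 // 0` raises ZeroDivisionError.
2. `except (ValueError, IndexError)` does not match ZeroDivisionError; skipped.
3. `except ArithmeticError` matches (ZeroDivisionError is a subclass of ArithmeticError) → result = 68.
4. `except Exception` is not reached.
Result: 68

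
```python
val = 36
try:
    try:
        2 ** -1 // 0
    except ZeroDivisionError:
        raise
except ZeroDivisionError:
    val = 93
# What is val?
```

Step-by-step execution trace:
1. Inner try: `2 ** -1 // 0` raises ZeroDivisionError.
2. Inner `except ZeroDivisionError` matches; bare `raise` re-raises the same ZeroDivisionError.
3. Outer `except ZeroDivisionError` matches → val = 93.
Result: 93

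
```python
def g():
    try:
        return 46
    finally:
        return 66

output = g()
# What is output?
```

Step-by-step execution trace:
1. `g()` enters try: `return 46` sets pending return value 46.
2. Before returning, `finally: return 66` runs and overrides the pending return.
3. g() returns 66 → output = 66.
Result: 66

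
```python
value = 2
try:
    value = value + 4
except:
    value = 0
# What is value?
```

Step-by-step execution trace:
1. value starts at 2.
2. try: `value = value + 4` → value = 6. No exception raised.
3. `except` is skipped.
Result: 6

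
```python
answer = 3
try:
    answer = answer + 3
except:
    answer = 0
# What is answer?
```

Step-by-step execution trace:
1. answer starts at 3.
2. try: `answer = answer + 3` → answer = 6. No exception raised.
3. `except` is skipped.
Result: 6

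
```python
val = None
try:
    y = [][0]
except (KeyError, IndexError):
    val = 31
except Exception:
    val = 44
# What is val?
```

Step-by-step execution trace:
1. `y = [][0]` raises IndexError.
2. `except (KeyError, IndexError)` matches (IndexError is in the tuple) → val = 31.
3. `except Exception` is not reached.
Result: 31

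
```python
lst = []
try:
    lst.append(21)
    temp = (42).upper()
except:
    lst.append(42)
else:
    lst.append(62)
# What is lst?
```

Step-by-step execution trace:
1. try: `lst.append(21)` → lst = [21].
2. `temp = (42).upper()` raises AttributeError.
3. bare `except` matches → `lst.append(42)` → lst = [21, 42].
4. `else` is skipped (an exception was raised).
Result: [21, 42]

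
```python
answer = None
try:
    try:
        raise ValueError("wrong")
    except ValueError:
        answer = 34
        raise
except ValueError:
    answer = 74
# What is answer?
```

Step-by-step execution trace:
1. Inner try: `raise ValueError("wrong")` raises ValueError.
2. Inner `except ValueError` matches → answer = 34.
3. bare `raise` re-raises the same ValueError.
4. Outer `except ValueError` matches → answer = 74.
Result: 74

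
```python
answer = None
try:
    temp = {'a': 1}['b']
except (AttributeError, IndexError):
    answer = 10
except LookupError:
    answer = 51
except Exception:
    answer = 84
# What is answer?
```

Step-by-step execution trace:
1. `temp = {'a': 1}['b']` raises KeyError.
2. `except (AttributeError, IndexError)` does not match KeyError; skipped.
3. `except LookupError` matches (KeyError is a subclass of LookupError) → answer = 51.
4. `except Exception` is not reached.
Result: 51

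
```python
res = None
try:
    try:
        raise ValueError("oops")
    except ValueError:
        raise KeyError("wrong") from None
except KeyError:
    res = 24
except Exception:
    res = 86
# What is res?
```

Step-by-step execution trace:
1. Inner try raises ValueError; inner `except ValueError` catches it.
2. `raise KeyError(...) from None` raises KeyError (from None suppresses __context__, but the active exception is still KeyError).
3. Outer `except KeyError` matches → res = 24.
4. `except Exception` is not reached.
Result: 24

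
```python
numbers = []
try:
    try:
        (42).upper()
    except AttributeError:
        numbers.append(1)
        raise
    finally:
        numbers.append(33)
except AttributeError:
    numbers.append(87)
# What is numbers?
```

Step-by-step execution trace:
1. Inner try: `(42).upper()` raises AttributeError.
2. Inner `except AttributeError` matches → `numbers.append(1)` → numbers = [1].
3. bare `raise` re-raises AttributeError.
4. Inner `finally` runs during unwinding: `numbers.append(33)` → numbers = [1, 33].
5. Outer `except AttributeError` matches → `numbers.append(87)` → numbers = [1, 33, 87].
Result: [1, 33, 87]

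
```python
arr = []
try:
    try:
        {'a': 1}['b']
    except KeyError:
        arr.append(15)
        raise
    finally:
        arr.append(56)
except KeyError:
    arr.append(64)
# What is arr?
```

Step-by-step execution trace:
1. Inner try: `{'a': 1}['b']` raises KeyError.
2. Inner `except KeyError` matches → `arr.append(15)` → arr = [15].
3. bare `raise` re-raises KeyError.
4. Inner `finally` runs during unwinding: `arr.append(56)` → arr = [15, 56].
5. Outer `except KeyError` matches → `arr.append(64)` → arr = [15, 56, 64].
Result: [15, 56, 64]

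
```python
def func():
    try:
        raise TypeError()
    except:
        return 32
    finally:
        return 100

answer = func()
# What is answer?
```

Step-by-step execution trace:
1. `func()` enters try: `raise TypeError()` raises TypeError.
2. bare `except` matches → `return 32` sets pending return value 32.
3. Before returning, `finally: return 100` runs and overrides the pending return.
4. func() returns 100 → answer = 100.
Result: 100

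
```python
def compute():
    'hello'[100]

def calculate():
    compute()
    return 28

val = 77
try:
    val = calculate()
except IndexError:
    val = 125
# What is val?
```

Step-by-step execution trace:
1. val starts at 77.
2. try: `calculate()` calls `compute()`.
3. `compute()` evaluates `'hello'[100]`, which raises IndexError; it propagates through calculate (uncaught).
4. `return 28` in calculate is not reached; the assignment to val does not complete.
5. `except IndexError` matches → val = 125.
Result: 125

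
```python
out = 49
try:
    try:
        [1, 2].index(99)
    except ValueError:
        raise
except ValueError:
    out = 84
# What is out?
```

Step-by-step execution trace:
1. Inner try: `[1, 2].index(99)` raises ValueError.
2. Inner `except ValueError` matches; bare `raise` re-raises the same ValueError.
3. Outer `except ValueError` matches → out = 84.
Result: 84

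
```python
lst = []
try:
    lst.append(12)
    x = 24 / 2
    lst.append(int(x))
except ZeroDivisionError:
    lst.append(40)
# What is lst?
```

Step-by-step execution trace:
1. try: `lst.append(12)` → lst = [12].
2. `x = 24 / 2` → x = 12.0. No exception raised.
3. `lst.append(int(x))` → lst = [12, 12].
4. `except ZeroDivisionError` is skipped (no exception was raised).
Result: [12, 12]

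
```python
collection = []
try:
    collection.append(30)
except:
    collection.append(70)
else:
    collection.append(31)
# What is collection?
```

Step-by-step execution trace:
1. try: `collection.append(30)` → collection = [30]. No exception raised.
2. `except` is skipped.
3. `else` runs (try completed without exception): `collection.append(31)` → collection = [30, 31].
Result: [30, 31]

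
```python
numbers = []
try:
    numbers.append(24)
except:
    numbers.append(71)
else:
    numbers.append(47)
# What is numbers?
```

Step-by-step execution trace:
1. try: `numbers.append(24)` → numbers = [24]. No exception raised.
2. `except` is skipped.
3. `else` runs (try completed without exception): `numbers.append(47)` → numbers = [24, 47].
Result: [24, 47]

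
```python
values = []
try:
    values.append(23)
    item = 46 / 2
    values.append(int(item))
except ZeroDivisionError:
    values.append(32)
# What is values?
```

Step-by-step execution trace:
1. try: `values.append(23)` → values = [23].
2. `item = 46 / 2` → item = 23.0. No exception raised.
3. `values.append(int(item))` → values = [23, 23].
4. `except ZeroDivisionError` is skipped (no exception was raised).
Result: [23, 23]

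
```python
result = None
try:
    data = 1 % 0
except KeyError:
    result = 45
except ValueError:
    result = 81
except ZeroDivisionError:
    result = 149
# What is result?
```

Step-by-step execution trace:
1. `data = 1 % 0` raises ZeroDivisionError.
2. `except KeyError` does not match ZeroDivisionError; skipped.
3. `except ValueError` does not match ZeroDivisionError; skipped.
4. `except ZeroDivisionError` matches → result = 149.
Result: 149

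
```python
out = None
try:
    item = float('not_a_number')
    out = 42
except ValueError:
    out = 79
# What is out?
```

Step-by-step execution trace:
1. `item = float('not_a_number')` raises ValueError.
2. `out = 42` is not reached.
3. `except ValueError` matches → out = 79.
Result: 79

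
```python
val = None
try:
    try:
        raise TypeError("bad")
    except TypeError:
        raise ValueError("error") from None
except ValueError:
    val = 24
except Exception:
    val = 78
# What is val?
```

Step-by-step execution trace:
1. Inner try raises TypeError; inner `except TypeError` catches it.
2. `raise ValueError(...) from None` raises ValueError (from None suppresses __context__, but the active exception is still ValueError).
3. Outer `except ValueError` matches → val = 24.
4. `except Exception` is not reached.
Result: 24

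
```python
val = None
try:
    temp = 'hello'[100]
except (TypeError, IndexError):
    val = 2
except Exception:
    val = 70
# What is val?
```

Step-by-step execution trace:
1. `temp = 'hello'[100]` raises IndexError.
2. `except (TypeError, IndexError)` matches (IndexError is in the tuple) → val = 2.
3. `except Exception` is not reached.
Result: 2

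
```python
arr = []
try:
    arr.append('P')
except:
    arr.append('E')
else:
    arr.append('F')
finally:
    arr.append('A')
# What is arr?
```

Step-by-step execution trace:
1. try: `arr.append('P')` → arr = ['P']. No exception raised.
2. `except` is skipped.
3. `else` runs: `arr.append('F')` → arr = ['P', 'F'].
4. `finally` always runs: `arr.append('A')` → arr = ['P', 'F', 'A'].
Result: ['P', 'F', 'A']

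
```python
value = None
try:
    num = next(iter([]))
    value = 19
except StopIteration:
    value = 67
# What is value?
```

Step-by-step execution trace:
1. `num = next(iter([]))` raises StopIteration.
2. `value = 19` is not reached.
3. `except StopIteration` matches → value = 67.
Result: 67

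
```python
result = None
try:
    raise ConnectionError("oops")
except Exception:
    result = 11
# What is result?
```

Step-by-step execution trace:
1. `raise ConnectionError(...)` raises ConnectionError.
2. `except Exception` matches (ConnectionError is a subclass of Exception) → result = 11.
Result: 11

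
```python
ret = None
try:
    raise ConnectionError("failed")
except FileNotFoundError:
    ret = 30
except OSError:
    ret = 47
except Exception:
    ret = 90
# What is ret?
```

Step-by-step execution trace:
1. `raise ConnectionError(...)` raises ConnectionError.
2. `except FileNotFoundError` does not match (ConnectionError is not a subclass of FileNotFoundError); skipped.
3. `except OSError` matches (ConnectionError is a subclass of OSError) → ret = 47.
4. `except Exception` is not reached.
Result: 47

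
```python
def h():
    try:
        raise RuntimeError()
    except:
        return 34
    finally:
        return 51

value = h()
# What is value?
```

Step-by-step execution trace:
1. `h()` enters try: `raise RuntimeError()` raises RuntimeError.
2. bare `except` matches → `return 34` sets pending return value 34.
3. Before returning, `finally: return 51` runs and overrides the pending return.
4. h() returns 51 → value = 51.
Result: 51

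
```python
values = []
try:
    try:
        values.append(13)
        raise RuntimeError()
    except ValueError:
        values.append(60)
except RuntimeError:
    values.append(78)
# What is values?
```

Step-by-step execution trace:
1. Inner try: `values.append(13)` → values = [13].
2. `raise RuntimeError()` raises RuntimeError.
3. Inner `except ValueError` does not match RuntimeError; exception propagates to outer try.
4. Outer `except RuntimeError` matches → `values.append(78)` → values = [13, 78].
Result: [13, 78]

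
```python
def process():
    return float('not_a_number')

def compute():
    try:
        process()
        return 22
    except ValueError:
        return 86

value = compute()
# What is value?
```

Step-by-step execution trace:
1. `compute()` calls `process()`.
2. `process()` evaluates `float('not_a_number')`, which raises ValueError; it propagates to the caller.
3. `return 22` is not reached.
4. `except ValueError` in compute matches → returns 86.
5. value = 86.
Result: 86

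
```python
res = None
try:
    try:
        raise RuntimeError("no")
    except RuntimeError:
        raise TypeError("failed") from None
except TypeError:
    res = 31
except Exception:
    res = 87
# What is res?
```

Step-by-step execution trace:
1. Inner try raises RuntimeError; inner `except RuntimeError` catches it.
2. `raise TypeError(...) from None` raises TypeError (from None suppresses __context__, but the active exception is still TypeError).
3. Outer `except TypeError` matches → res = 31.
4. `except Exception` is not reached.
Result: 31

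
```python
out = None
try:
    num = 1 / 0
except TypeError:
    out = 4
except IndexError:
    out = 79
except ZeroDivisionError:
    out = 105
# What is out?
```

Step-by-step execution trace:
1. `num = 1 / 0` raises ZeroDivisionError.
2. `except TypeError` does not match ZeroDivisionError; skipped.
3. `except IndexError` does not match ZeroDivisionError; skipped.
4. `except ZeroDivisionError` matches → out = 105.
Result: 105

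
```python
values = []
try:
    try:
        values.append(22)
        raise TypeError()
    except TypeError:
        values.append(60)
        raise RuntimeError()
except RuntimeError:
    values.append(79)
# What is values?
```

Step-by-step execution trace:
1. Inner try: `values.append(22)` → values = [22].
2. `raise TypeError()` raises TypeError.
3. Inner `except TypeError` matches → `values.append(60)` → values = [22, 60].
4. `raise RuntimeError()` raises RuntimeError; propagates to outer try.
5. Outer `except RuntimeError` matches → `values.append(79)` → values = [22, 60, 79].
Result: [22, 60, 79]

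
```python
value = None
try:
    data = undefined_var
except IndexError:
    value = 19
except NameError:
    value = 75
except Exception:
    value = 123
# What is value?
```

Step-by-step execution trace:
1. `data = undefined_var` raises NameError.
2. `except IndexError` does not match NameError; skipped.
3. `except NameError` matches → value = 75.
4. Remaining except clauses are skipped.
Result: 75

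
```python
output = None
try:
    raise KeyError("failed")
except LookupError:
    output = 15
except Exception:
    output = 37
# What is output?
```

Step-by-step execution trace:
1. `raise KeyError(...)` raises KeyError.
2. `except LookupError` matches (KeyError is a subclass of LookupError) → output = 15.
3. `except Exception` is not reached.
Result: 15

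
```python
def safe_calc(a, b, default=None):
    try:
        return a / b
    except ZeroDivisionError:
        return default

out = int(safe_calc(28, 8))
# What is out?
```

Step-by-step execution trace:
1. `safe_calc(28, 8)` enters try: `return 28 / 8` → returns 3.5. No exception raised.
2. `except ZeroDivisionError` is skipped.
3. `int(3.5)` → 3 → out = 3.
Result: 3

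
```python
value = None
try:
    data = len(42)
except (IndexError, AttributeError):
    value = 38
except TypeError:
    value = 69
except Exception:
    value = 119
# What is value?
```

Step-by-step execution trace:
1. `data = len(42)` raises TypeError.
2. `except (IndexError, AttributeError)` does not match TypeError; skipped.
3. `except TypeError` matches (exact type match) → value = 69.
4. `except Exception` is not reached.
Result: 69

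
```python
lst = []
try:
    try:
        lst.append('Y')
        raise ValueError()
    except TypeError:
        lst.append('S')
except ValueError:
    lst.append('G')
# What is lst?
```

Step-by-step execution trace:
1. Inner try: `lst.append('Y')` → lst = ['Y'].
2. `raise ValueError()` raises ValueError.
3. Inner `except TypeError` does not match ValueError; exception propagates to outer try.
4. Outer `except ValueError` matches → `lst.append('G')` → lst = ['Y', 'G'].
Result: ['Y', 'G']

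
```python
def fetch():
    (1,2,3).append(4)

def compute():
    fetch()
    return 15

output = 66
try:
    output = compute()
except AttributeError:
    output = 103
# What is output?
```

Step-by-step execution trace:
1. output starts at 66.
2. try: `compute()` calls `fetch()`.
3. `fetch()` evaluates `(1,2,3).append(4)`, which raises AttributeError; it propagates through compute (uncaught).
4. `return 15` in compute is not reached; the assignment to output does not complete.
5. `except AttributeError` matches → output = 103.
Result: 103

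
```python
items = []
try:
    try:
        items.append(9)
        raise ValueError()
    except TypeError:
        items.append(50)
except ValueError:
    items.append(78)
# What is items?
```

Step-by-step execution trace:
1. Inner try: `items.append(9)` → items = [9].
2. `raise ValueError()` raises ValueError.
3. Inner `except TypeError` does not match ValueError; exception propagates to outer try.
4. Outer `except ValueError` matches → `items.append(78)` → items = [9, 78].
Result: [9, 78]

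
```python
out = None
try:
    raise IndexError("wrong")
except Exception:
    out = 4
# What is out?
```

Step-by-step execution trace:
1. `raise IndexError(...)` raises IndexError.
2. `except Exception` matches (IndexError is a subclass of Exception) → out = 4.
Result: 4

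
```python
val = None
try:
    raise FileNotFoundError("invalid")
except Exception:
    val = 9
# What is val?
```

Step-by-step execution trace:
1. `raise FileNotFoundError(...)` raises FileNotFoundError.
2. `except Exception` matches (FileNotFoundError is a subclass of Exception) → val = 9.
Result: 9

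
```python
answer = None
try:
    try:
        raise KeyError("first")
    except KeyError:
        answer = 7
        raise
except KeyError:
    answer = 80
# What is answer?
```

Step-by-step execution trace:
1. Inner try: `raise KeyError("first")` raises KeyError.
2. Inner `except KeyError` matches → answer = 7.
3. bare `raise` re-raises the same KeyError.
4. Outer `except KeyError` matches → answer = 80.
Result: 80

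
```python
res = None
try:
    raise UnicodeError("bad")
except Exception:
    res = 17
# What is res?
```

Step-by-step execution trace:
1. `raise UnicodeError(...)` raises UnicodeError.
2. `except Exception` matches (UnicodeError is a subclass of Exception) → res = 17.
Result: 17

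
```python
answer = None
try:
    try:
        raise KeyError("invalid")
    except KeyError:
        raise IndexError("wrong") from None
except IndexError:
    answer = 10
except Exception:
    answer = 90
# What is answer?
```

Step-by-step execution trace:
1. Inner try raises KeyError; inner `except KeyError` catches it.
2. `raise IndexError(...) from None` raises IndexError (from None suppresses __context__, but the active exception is still IndexError).
3. Outer `except IndexError` matches → answer = 10.
4. `except Exception` is not reached.
Result: 10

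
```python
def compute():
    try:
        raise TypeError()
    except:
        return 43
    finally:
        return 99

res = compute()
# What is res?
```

Step-by-step execution trace:
1. `compute()` enters try: `raise TypeError()` raises TypeError.
2. bare `except` matches → `return 43` sets pending return value 43.
3. Before returning, `finally: return 99` runs and overrides the pending return.
4. compute() returns 99 → res = 99.
Result: 99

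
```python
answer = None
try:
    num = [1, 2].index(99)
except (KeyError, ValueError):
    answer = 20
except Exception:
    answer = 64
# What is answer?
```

Step-by-step execution trace:
1. `num = [1, 2].index(99)` raises ValueError.
2. `except (KeyError, ValueError)` matches (ValueError is in the tuple) → answer = 20.
3. `except Exception` is not reached.
Result: 20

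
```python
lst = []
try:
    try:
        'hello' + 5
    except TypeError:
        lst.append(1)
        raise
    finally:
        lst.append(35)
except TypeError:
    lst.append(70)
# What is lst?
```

Step-by-step execution trace:
1. Inner try: `'hello' + 5` raises TypeError.
2. Inner `except TypeError` matches → `lst.append(1)` → lst = [1].
3. bare `raise` re-raises TypeError.
4. Inner `finally` runs during unwinding: `lst.append(35)` → lst = [1, 35].
5. Outer `except TypeError` matches → `lst.append(70)` → lst = [1, 35, 70].
Result: [1, 35, 70]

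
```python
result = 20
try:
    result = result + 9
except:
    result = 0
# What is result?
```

Step-by-step execution trace:
1. result starts at 20.
2. try: `result = result + 9` → result = 29. No exception raised.
3. `except` is skipped.
Result: 29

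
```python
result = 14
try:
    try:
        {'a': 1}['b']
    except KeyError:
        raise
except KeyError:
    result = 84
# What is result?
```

Step-by-step execution trace:
1. Inner try: `{'a': 1}['b']` raises KeyError.
2. Inner `except KeyError` matches; bare `raise` re-raises the same KeyError.
3. Outer `except KeyError` matches → result = 84.
Result: 84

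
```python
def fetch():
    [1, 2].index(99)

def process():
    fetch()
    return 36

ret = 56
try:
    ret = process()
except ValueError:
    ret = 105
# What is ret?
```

Step-by-step execution trace:
1. ret starts at 56.
2. try: `process()` calls `fetch()`.
3. `fetch()` evaluates `[1, 2].index(99)`, which raises ValueError; it propagates through process (uncaught).
4. `return 36` in process is not reached; the assignment to ret does not complete.
5. `except ValueError` matches → ret = 105.
Result: 105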